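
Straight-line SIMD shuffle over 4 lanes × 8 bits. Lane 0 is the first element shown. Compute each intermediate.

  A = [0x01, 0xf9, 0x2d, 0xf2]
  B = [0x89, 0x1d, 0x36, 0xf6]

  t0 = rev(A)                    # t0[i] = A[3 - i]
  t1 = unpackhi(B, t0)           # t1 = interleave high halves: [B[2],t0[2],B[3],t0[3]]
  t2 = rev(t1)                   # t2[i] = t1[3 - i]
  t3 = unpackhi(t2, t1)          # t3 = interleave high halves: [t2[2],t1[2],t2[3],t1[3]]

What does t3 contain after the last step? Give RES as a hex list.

t0 = [0xf2, 0x2d, 0xf9, 0x01]
t1 = [0x36, 0xf9, 0xf6, 0x01]
t2 = [0x01, 0xf6, 0xf9, 0x36]
t3 = [0xf9, 0xf6, 0x36, 0x01]

RES = [ 0xf9  0xf6  0x36  0x01 ]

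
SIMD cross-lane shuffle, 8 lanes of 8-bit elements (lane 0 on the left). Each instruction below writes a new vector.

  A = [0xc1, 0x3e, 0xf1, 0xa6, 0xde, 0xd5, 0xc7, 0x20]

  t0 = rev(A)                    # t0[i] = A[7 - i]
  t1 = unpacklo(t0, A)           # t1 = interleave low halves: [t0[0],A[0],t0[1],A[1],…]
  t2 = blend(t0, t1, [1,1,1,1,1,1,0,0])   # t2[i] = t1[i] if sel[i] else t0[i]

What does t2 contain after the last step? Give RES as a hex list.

RES = [0x20, 0xc1, 0xc7, 0x3e, 0xd5, 0xf1, 0x3e, 0xc1]

  t0: 20 c7 d5 de a6 f1 3e c1
  t1: 20 c1 c7 3e d5 f1 de a6
  t2: 20 c1 c7 3e d5 f1 3e c1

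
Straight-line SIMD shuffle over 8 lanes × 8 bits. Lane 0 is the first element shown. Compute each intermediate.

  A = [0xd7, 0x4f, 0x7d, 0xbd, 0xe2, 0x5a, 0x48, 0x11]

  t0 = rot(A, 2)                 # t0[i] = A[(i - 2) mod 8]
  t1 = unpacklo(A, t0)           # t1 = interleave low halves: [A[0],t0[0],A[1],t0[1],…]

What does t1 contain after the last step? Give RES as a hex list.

→ t0 |48|11|d7|4f|7d|bd|e2|5a|
→ t1 |d7|48|4f|11|7d|d7|bd|4f|

RES = [0xd7, 0x48, 0x4f, 0x11, 0x7d, 0xd7, 0xbd, 0x4f]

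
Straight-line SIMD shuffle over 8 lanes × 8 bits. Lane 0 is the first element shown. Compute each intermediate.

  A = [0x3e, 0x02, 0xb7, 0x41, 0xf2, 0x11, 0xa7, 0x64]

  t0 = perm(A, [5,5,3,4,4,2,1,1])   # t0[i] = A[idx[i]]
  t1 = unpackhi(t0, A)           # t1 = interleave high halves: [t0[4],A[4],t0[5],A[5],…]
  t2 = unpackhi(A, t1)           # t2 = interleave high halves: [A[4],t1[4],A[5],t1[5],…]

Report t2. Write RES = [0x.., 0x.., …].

t0 = [0x11, 0x11, 0x41, 0xf2, 0xf2, 0xb7, 0x02, 0x02]
t1 = [0xf2, 0xf2, 0xb7, 0x11, 0x02, 0xa7, 0x02, 0x64]
t2 = [0xf2, 0x02, 0x11, 0xa7, 0xa7, 0x02, 0x64, 0x64]

RES = [0xf2, 0x02, 0x11, 0xa7, 0xa7, 0x02, 0x64, 0x64]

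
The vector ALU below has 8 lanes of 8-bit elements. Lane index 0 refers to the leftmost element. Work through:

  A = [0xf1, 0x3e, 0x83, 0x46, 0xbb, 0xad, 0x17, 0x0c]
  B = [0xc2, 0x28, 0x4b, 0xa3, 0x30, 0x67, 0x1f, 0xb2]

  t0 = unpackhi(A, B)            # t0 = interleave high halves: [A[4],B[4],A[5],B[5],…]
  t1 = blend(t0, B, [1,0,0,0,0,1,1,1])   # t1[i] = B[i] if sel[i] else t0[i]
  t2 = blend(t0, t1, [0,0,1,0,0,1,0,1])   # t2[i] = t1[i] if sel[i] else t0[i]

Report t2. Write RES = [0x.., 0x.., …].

RES = [0xbb, 0x30, 0xad, 0x67, 0x17, 0x67, 0x0c, 0xb2]

→ t0 |bb|30|ad|67|17|1f|0c|b2|
→ t1 |c2|30|ad|67|17|67|1f|b2|
→ t2 |bb|30|ad|67|17|67|0c|b2|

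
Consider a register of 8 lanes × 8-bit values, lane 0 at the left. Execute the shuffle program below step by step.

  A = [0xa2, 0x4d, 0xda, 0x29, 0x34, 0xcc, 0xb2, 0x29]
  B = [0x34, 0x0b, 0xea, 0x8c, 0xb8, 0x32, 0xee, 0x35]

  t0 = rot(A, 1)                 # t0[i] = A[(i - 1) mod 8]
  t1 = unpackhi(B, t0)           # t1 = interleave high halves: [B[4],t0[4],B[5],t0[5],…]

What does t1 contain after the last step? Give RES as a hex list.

RES = [0xb8, 0x29, 0x32, 0x34, 0xee, 0xcc, 0x35, 0xb2]

→ t0 |29|a2|4d|da|29|34|cc|b2|
→ t1 |b8|29|32|34|ee|cc|35|b2|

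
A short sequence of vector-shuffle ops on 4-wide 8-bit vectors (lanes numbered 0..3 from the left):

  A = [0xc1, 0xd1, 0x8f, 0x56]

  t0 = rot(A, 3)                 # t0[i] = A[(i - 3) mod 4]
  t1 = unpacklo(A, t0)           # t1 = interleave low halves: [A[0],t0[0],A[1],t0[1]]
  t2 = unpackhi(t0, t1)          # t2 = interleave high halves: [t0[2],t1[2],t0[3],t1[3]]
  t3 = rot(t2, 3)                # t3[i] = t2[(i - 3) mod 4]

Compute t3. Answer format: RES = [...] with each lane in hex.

RES = [ 0xd1  0xc1  0x8f  0x56 ]

t0 = [0xd1, 0x8f, 0x56, 0xc1]
t1 = [0xc1, 0xd1, 0xd1, 0x8f]
t2 = [0x56, 0xd1, 0xc1, 0x8f]
t3 = [0xd1, 0xc1, 0x8f, 0x56]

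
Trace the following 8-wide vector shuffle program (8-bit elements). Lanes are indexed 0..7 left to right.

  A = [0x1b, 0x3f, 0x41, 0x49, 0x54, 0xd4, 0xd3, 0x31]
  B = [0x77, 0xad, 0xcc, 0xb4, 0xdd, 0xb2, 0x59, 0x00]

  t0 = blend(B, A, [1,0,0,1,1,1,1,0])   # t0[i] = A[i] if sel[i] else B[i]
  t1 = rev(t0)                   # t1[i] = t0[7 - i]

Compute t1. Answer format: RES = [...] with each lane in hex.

RES = [ 0x00  0xd3  0xd4  0x54  0x49  0xcc  0xad  0x1b ]

t0 = [0x1b, 0xad, 0xcc, 0x49, 0x54, 0xd4, 0xd3, 0x00]
t1 = [0x00, 0xd3, 0xd4, 0x54, 0x49, 0xcc, 0xad, 0x1b]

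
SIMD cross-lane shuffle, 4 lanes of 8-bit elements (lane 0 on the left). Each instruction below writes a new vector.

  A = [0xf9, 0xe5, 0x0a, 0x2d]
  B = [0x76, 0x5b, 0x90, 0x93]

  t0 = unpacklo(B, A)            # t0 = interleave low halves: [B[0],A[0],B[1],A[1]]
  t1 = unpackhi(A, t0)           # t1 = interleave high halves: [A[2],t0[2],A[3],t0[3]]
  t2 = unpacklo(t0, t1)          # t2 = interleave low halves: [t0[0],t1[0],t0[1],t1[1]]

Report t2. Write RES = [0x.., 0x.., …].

RES = [0x76, 0x0a, 0xf9, 0x5b]

  t0: 76 f9 5b e5
  t1: 0a 5b 2d e5
  t2: 76 0a f9 5b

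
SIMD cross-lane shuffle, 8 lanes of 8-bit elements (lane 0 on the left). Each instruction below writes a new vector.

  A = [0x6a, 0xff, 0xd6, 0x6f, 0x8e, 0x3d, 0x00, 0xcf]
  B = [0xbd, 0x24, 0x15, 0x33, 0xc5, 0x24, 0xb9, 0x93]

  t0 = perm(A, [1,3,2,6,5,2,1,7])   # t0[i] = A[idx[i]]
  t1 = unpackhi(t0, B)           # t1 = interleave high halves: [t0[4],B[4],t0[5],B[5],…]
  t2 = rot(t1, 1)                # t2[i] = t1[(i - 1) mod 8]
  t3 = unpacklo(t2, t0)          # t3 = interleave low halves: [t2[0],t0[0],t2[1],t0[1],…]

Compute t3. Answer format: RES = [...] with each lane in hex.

RES = [0x93, 0xff, 0x3d, 0x6f, 0xc5, 0xd6, 0xd6, 0x00]

→ t0 |ff|6f|d6|00|3d|d6|ff|cf|
→ t1 |3d|c5|d6|24|ff|b9|cf|93|
→ t2 |93|3d|c5|d6|24|ff|b9|cf|
→ t3 |93|ff|3d|6f|c5|d6|d6|00|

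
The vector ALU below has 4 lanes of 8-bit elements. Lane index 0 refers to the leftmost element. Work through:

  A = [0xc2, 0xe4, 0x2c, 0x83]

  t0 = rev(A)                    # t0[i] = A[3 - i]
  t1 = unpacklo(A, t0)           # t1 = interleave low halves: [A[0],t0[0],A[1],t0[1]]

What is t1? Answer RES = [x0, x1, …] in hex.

→ t0 |83|2c|e4|c2|
→ t1 |c2|83|e4|2c|

RES = [ 0xc2  0x83  0xe4  0x2c ]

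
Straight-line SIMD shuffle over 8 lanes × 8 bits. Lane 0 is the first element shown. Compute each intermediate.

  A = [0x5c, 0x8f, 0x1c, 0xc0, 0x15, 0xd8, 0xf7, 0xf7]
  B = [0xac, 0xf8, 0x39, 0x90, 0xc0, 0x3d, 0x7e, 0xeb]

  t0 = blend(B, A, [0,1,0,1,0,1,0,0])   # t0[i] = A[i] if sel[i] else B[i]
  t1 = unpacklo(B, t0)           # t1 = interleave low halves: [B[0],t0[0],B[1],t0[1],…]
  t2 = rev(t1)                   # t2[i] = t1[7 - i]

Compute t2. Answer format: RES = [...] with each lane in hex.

RES = [ 0xc0  0x90  0x39  0x39  0x8f  0xf8  0xac  0xac ]

t0 = [0xac, 0x8f, 0x39, 0xc0, 0xc0, 0xd8, 0x7e, 0xeb]
t1 = [0xac, 0xac, 0xf8, 0x8f, 0x39, 0x39, 0x90, 0xc0]
t2 = [0xc0, 0x90, 0x39, 0x39, 0x8f, 0xf8, 0xac, 0xac]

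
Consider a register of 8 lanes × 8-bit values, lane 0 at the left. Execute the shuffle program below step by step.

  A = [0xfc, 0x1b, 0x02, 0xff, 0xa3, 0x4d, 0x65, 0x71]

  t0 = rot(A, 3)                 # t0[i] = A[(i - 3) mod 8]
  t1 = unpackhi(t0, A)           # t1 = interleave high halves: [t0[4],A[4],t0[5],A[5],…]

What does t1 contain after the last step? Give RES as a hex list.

t0 = [0x4d, 0x65, 0x71, 0xfc, 0x1b, 0x02, 0xff, 0xa3]
t1 = [0x1b, 0xa3, 0x02, 0x4d, 0xff, 0x65, 0xa3, 0x71]

RES = [0x1b, 0xa3, 0x02, 0x4d, 0xff, 0x65, 0xa3, 0x71]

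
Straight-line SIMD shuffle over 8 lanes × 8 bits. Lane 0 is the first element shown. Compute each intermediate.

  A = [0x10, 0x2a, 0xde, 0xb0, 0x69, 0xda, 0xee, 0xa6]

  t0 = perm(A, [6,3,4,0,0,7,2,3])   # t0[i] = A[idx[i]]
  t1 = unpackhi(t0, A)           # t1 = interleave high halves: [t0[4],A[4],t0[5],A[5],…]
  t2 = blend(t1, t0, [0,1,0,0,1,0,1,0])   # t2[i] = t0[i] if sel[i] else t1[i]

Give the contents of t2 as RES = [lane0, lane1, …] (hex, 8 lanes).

RES = [ 0x10  0xb0  0xa6  0xda  0x10  0xee  0xde  0xa6 ]

→ t0 |ee|b0|69|10|10|a6|de|b0|
→ t1 |10|69|a6|da|de|ee|b0|a6|
→ t2 |10|b0|a6|da|10|ee|de|a6|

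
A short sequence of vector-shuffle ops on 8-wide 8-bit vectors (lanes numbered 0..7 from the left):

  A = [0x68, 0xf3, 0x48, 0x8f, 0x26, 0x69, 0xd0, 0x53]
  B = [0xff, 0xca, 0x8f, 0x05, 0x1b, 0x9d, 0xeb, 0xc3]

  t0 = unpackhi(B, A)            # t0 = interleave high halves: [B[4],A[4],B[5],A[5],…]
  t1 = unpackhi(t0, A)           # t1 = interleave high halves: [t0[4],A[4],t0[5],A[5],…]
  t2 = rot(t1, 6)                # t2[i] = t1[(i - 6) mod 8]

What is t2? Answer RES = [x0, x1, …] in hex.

t0 = [0x1b, 0x26, 0x9d, 0x69, 0xeb, 0xd0, 0xc3, 0x53]
t1 = [0xeb, 0x26, 0xd0, 0x69, 0xc3, 0xd0, 0x53, 0x53]
t2 = [0xd0, 0x69, 0xc3, 0xd0, 0x53, 0x53, 0xeb, 0x26]

RES = [0xd0, 0x69, 0xc3, 0xd0, 0x53, 0x53, 0xeb, 0x26]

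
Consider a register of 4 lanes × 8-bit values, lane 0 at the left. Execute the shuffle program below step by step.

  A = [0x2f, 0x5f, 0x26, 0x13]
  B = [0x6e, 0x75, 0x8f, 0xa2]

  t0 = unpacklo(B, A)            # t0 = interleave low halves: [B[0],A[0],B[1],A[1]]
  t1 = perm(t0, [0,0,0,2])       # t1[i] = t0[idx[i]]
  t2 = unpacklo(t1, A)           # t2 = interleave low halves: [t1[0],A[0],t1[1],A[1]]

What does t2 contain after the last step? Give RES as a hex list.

RES = [ 0x6e  0x2f  0x6e  0x5f ]

  t0: 6e 2f 75 5f
  t1: 6e 6e 6e 75
  t2: 6e 2f 6e 5f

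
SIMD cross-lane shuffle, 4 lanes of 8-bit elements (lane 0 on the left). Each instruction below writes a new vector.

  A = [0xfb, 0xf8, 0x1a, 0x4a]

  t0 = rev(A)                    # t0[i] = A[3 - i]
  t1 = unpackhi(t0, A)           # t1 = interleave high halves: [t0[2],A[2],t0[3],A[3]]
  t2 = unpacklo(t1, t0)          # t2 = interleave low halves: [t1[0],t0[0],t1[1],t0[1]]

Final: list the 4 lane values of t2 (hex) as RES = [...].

  t0: 4a 1a f8 fb
  t1: f8 1a fb 4a
  t2: f8 4a 1a 1a

RES = [ 0xf8  0x4a  0x1a  0x1a ]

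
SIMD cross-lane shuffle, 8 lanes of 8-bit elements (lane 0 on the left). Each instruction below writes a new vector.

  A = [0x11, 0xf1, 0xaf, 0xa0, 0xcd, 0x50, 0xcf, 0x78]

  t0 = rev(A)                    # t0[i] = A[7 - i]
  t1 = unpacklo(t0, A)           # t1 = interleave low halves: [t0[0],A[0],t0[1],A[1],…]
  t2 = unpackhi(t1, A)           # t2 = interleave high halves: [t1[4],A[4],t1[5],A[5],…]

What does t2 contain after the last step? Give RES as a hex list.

RES = [ 0x50  0xcd  0xaf  0x50  0xcd  0xcf  0xa0  0x78 ]

→ t0 |78|cf|50|cd|a0|af|f1|11|
→ t1 |78|11|cf|f1|50|af|cd|a0|
→ t2 |50|cd|af|50|cd|cf|a0|78|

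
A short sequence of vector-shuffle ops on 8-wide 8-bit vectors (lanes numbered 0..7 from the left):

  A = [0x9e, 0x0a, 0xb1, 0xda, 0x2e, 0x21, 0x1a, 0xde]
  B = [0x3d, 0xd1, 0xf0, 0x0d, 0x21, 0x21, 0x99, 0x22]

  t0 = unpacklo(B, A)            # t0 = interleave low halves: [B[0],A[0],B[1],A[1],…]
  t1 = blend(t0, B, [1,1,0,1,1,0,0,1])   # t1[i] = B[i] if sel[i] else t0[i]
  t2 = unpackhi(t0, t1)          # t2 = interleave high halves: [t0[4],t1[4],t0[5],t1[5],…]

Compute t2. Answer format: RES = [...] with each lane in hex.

  t0: 3d 9e d1 0a f0 b1 0d da
  t1: 3d d1 d1 0d 21 b1 0d 22
  t2: f0 21 b1 b1 0d 0d da 22

RES = [ 0xf0  0x21  0xb1  0xb1  0x0d  0x0d  0xda  0x22 ]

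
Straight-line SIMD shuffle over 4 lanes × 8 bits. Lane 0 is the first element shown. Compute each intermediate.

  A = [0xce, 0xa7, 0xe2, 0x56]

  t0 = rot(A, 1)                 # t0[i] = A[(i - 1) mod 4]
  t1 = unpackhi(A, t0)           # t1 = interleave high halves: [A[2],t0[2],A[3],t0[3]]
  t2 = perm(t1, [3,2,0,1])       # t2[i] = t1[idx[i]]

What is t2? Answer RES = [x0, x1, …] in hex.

RES = [ 0xe2  0x56  0xe2  0xa7 ]

t0 = [0x56, 0xce, 0xa7, 0xe2]
t1 = [0xe2, 0xa7, 0x56, 0xe2]
t2 = [0xe2, 0x56, 0xe2, 0xa7]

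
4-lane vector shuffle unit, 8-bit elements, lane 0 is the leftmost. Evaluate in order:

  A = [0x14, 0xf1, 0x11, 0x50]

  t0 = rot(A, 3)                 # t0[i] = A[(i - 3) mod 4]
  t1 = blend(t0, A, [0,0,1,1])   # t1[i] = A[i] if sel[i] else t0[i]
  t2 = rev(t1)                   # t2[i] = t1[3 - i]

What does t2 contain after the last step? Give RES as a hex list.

t0 = [0xf1, 0x11, 0x50, 0x14]
t1 = [0xf1, 0x11, 0x11, 0x50]
t2 = [0x50, 0x11, 0x11, 0xf1]

RES = [ 0x50  0x11  0x11  0xf1 ]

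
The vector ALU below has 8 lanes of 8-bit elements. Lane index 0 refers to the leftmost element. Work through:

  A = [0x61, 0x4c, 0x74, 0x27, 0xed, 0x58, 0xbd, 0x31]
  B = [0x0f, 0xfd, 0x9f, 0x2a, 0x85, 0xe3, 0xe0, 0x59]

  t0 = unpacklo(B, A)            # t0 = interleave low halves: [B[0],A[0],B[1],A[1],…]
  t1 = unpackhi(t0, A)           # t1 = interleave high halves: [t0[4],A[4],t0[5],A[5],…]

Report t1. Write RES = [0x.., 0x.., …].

t0 = [0x0f, 0x61, 0xfd, 0x4c, 0x9f, 0x74, 0x2a, 0x27]
t1 = [0x9f, 0xed, 0x74, 0x58, 0x2a, 0xbd, 0x27, 0x31]

RES = [0x9f, 0xed, 0x74, 0x58, 0x2a, 0xbd, 0x27, 0x31]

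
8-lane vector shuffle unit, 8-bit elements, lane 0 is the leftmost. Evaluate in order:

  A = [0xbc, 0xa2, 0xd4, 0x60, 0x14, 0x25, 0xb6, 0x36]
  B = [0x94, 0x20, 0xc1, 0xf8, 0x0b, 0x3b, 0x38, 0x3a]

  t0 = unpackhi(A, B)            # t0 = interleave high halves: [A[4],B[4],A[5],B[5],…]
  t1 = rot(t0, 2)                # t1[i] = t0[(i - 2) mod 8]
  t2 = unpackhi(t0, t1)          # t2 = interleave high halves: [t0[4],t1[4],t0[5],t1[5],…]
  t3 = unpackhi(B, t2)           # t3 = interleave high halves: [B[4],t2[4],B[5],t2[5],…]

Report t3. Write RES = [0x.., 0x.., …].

RES = [0x0b, 0x36, 0x3b, 0xb6, 0x38, 0x3a, 0x3a, 0x38]

  t0: 14 0b 25 3b b6 38 36 3a
  t1: 36 3a 14 0b 25 3b b6 38
  t2: b6 25 38 3b 36 b6 3a 38
  t3: 0b 36 3b b6 38 3a 3a 38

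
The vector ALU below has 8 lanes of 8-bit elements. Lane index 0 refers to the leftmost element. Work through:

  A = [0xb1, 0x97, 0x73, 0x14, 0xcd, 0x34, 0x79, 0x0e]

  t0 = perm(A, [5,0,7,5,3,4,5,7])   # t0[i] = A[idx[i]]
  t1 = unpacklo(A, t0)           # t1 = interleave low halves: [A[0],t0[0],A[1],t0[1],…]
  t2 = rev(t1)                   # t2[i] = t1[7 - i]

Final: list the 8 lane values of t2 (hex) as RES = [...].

→ t0 |34|b1|0e|34|14|cd|34|0e|
→ t1 |b1|34|97|b1|73|0e|14|34|
→ t2 |34|14|0e|73|b1|97|34|b1|

RES = [0x34, 0x14, 0x0e, 0x73, 0xb1, 0x97, 0x34, 0xb1]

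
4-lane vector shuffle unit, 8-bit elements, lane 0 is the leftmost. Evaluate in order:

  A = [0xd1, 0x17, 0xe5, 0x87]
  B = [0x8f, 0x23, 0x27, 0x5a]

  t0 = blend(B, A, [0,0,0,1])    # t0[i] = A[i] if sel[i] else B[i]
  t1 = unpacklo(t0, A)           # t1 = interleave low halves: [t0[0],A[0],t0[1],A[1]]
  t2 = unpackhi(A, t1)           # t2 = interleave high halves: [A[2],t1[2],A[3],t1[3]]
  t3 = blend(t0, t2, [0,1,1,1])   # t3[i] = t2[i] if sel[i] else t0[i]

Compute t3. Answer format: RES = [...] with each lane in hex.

RES = [ 0x8f  0x23  0x87  0x17 ]

  t0: 8f 23 27 87
  t1: 8f d1 23 17
  t2: e5 23 87 17
  t3: 8f 23 87 17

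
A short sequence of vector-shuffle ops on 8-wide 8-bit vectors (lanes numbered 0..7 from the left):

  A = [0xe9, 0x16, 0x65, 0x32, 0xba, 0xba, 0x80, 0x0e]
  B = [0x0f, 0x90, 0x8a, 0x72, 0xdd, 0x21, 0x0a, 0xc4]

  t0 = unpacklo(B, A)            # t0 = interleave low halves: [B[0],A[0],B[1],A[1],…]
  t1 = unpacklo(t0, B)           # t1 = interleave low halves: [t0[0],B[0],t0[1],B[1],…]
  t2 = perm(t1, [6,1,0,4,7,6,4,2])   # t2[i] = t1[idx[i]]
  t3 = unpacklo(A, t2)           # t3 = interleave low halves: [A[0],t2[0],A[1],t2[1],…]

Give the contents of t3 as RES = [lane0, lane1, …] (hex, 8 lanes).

t0 = [0x0f, 0xe9, 0x90, 0x16, 0x8a, 0x65, 0x72, 0x32]
t1 = [0x0f, 0x0f, 0xe9, 0x90, 0x90, 0x8a, 0x16, 0x72]
t2 = [0x16, 0x0f, 0x0f, 0x90, 0x72, 0x16, 0x90, 0xe9]
t3 = [0xe9, 0x16, 0x16, 0x0f, 0x65, 0x0f, 0x32, 0x90]

RES = [ 0xe9  0x16  0x16  0x0f  0x65  0x0f  0x32  0x90 ]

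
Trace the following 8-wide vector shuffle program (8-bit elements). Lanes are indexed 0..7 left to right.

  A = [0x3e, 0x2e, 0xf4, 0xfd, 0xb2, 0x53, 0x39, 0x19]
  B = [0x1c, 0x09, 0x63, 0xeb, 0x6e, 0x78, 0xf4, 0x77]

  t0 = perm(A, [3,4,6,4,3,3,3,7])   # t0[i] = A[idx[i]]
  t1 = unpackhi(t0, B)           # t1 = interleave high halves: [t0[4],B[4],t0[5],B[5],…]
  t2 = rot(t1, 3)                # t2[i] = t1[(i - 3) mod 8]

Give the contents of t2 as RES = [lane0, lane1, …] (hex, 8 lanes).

RES = [ 0xf4  0x19  0x77  0xfd  0x6e  0xfd  0x78  0xfd ]

t0 = [0xfd, 0xb2, 0x39, 0xb2, 0xfd, 0xfd, 0xfd, 0x19]
t1 = [0xfd, 0x6e, 0xfd, 0x78, 0xfd, 0xf4, 0x19, 0x77]
t2 = [0xf4, 0x19, 0x77, 0xfd, 0x6e, 0xfd, 0x78, 0xfd]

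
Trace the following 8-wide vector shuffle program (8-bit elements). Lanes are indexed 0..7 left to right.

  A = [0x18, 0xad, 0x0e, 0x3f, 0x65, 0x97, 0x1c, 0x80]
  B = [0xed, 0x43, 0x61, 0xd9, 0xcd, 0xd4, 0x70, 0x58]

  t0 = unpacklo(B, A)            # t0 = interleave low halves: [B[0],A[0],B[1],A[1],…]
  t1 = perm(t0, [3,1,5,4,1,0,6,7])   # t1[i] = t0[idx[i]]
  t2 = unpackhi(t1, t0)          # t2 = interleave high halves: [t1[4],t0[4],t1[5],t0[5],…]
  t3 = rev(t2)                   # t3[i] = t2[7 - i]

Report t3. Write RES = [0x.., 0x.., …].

t0 = [0xed, 0x18, 0x43, 0xad, 0x61, 0x0e, 0xd9, 0x3f]
t1 = [0xad, 0x18, 0x0e, 0x61, 0x18, 0xed, 0xd9, 0x3f]
t2 = [0x18, 0x61, 0xed, 0x0e, 0xd9, 0xd9, 0x3f, 0x3f]
t3 = [0x3f, 0x3f, 0xd9, 0xd9, 0x0e, 0xed, 0x61, 0x18]

RES = [0x3f, 0x3f, 0xd9, 0xd9, 0x0e, 0xed, 0x61, 0x18]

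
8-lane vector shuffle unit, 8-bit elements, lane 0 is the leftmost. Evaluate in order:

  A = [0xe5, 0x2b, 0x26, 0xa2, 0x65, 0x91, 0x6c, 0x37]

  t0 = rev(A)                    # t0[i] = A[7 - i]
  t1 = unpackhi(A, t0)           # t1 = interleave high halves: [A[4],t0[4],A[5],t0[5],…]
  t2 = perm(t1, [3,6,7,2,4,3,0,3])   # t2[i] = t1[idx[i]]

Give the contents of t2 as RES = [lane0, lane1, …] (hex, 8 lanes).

t0 = [0x37, 0x6c, 0x91, 0x65, 0xa2, 0x26, 0x2b, 0xe5]
t1 = [0x65, 0xa2, 0x91, 0x26, 0x6c, 0x2b, 0x37, 0xe5]
t2 = [0x26, 0x37, 0xe5, 0x91, 0x6c, 0x26, 0x65, 0x26]

RES = [0x26, 0x37, 0xe5, 0x91, 0x6c, 0x26, 0x65, 0x26]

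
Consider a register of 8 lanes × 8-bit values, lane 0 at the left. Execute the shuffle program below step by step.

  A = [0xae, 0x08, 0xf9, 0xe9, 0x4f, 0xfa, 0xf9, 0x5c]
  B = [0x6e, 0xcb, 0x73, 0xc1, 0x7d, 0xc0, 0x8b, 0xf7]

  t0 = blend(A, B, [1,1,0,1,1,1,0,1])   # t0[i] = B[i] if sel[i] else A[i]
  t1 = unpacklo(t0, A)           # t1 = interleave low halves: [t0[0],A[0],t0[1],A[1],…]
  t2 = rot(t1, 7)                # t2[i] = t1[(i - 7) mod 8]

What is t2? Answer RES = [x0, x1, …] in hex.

  t0: 6e cb f9 c1 7d c0 f9 f7
  t1: 6e ae cb 08 f9 f9 c1 e9
  t2: ae cb 08 f9 f9 c1 e9 6e

RES = [ 0xae  0xcb  0x08  0xf9  0xf9  0xc1  0xe9  0x6e ]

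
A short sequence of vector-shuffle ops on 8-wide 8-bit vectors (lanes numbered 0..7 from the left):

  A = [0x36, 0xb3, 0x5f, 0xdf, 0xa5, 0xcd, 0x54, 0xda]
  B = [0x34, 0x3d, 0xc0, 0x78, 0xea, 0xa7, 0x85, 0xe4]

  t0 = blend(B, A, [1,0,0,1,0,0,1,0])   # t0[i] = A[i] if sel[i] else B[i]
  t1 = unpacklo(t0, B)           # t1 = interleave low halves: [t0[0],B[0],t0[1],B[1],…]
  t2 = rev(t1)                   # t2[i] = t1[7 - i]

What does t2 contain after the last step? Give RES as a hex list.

RES = [ 0x78  0xdf  0xc0  0xc0  0x3d  0x3d  0x34  0x36 ]

→ t0 |36|3d|c0|df|ea|a7|54|e4|
→ t1 |36|34|3d|3d|c0|c0|df|78|
→ t2 |78|df|c0|c0|3d|3d|34|36|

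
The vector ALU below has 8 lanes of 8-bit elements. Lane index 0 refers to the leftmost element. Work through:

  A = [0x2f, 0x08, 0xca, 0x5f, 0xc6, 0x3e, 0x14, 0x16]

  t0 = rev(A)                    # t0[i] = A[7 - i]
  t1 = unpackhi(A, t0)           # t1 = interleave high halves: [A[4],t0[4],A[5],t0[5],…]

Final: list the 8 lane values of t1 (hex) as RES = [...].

RES = [ 0xc6  0x5f  0x3e  0xca  0x14  0x08  0x16  0x2f ]

t0 = [0x16, 0x14, 0x3e, 0xc6, 0x5f, 0xca, 0x08, 0x2f]
t1 = [0xc6, 0x5f, 0x3e, 0xca, 0x14, 0x08, 0x16, 0x2f]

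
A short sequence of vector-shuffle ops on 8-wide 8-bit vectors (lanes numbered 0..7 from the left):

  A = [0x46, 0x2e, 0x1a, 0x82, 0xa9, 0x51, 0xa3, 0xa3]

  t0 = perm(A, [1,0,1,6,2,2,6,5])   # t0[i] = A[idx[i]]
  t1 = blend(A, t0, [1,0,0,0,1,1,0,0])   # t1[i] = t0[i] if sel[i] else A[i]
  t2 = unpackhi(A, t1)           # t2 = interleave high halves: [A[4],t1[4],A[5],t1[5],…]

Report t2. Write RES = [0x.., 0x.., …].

t0 = [0x2e, 0x46, 0x2e, 0xa3, 0x1a, 0x1a, 0xa3, 0x51]
t1 = [0x2e, 0x2e, 0x1a, 0x82, 0x1a, 0x1a, 0xa3, 0xa3]
t2 = [0xa9, 0x1a, 0x51, 0x1a, 0xa3, 0xa3, 0xa3, 0xa3]

RES = [ 0xa9  0x1a  0x51  0x1a  0xa3  0xa3  0xa3  0xa3 ]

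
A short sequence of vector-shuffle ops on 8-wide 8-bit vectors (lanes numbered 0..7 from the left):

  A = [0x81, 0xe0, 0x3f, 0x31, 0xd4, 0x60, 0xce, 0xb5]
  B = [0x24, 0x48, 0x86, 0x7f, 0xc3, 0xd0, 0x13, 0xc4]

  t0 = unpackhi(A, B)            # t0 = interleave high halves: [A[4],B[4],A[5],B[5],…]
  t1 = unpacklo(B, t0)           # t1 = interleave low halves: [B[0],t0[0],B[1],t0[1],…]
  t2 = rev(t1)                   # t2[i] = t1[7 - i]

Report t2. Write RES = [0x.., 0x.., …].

→ t0 |d4|c3|60|d0|ce|13|b5|c4|
→ t1 |24|d4|48|c3|86|60|7f|d0|
→ t2 |d0|7f|60|86|c3|48|d4|24|

RES = [0xd0, 0x7f, 0x60, 0x86, 0xc3, 0x48, 0xd4, 0x24]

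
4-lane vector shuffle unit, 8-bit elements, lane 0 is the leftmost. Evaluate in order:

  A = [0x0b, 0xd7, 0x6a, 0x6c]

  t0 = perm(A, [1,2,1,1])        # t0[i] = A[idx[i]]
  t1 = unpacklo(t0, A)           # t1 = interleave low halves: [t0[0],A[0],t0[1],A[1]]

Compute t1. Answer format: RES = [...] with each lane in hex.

→ t0 |d7|6a|d7|d7|
→ t1 |d7|0b|6a|d7|

RES = [0xd7, 0x0b, 0x6a, 0xd7]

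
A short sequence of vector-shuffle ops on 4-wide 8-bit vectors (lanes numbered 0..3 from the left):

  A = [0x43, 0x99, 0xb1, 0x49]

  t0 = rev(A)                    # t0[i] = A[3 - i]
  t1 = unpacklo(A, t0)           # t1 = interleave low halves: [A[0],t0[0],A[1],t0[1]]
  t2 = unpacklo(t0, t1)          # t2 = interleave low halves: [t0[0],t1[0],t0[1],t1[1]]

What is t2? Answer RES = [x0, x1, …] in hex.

→ t0 |49|b1|99|43|
→ t1 |43|49|99|b1|
→ t2 |49|43|b1|49|

RES = [ 0x49  0x43  0xb1  0x49 ]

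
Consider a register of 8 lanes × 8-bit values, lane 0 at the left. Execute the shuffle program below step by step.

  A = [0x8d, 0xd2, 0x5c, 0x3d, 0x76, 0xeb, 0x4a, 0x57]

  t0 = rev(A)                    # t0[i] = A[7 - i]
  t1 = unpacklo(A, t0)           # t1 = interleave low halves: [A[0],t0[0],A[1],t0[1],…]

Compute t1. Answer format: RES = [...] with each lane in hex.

→ t0 |57|4a|eb|76|3d|5c|d2|8d|
→ t1 |8d|57|d2|4a|5c|eb|3d|76|

RES = [0x8d, 0x57, 0xd2, 0x4a, 0x5c, 0xeb, 0x3d, 0x76]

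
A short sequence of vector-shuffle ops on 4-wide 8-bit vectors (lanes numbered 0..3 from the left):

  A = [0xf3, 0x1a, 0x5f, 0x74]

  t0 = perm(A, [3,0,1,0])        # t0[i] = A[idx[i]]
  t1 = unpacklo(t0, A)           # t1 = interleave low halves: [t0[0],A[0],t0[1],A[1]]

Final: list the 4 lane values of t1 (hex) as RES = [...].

RES = [ 0x74  0xf3  0xf3  0x1a ]

→ t0 |74|f3|1a|f3|
→ t1 |74|f3|f3|1a|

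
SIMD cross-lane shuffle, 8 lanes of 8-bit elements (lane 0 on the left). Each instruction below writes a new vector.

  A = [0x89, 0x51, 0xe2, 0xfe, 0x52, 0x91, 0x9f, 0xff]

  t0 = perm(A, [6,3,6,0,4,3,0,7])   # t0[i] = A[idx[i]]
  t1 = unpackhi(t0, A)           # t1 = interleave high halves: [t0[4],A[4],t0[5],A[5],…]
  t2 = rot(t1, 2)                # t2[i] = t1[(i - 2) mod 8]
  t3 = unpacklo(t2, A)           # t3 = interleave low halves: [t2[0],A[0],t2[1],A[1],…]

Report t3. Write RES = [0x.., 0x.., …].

RES = [0xff, 0x89, 0xff, 0x51, 0x52, 0xe2, 0x52, 0xfe]

→ t0 |9f|fe|9f|89|52|fe|89|ff|
→ t1 |52|52|fe|91|89|9f|ff|ff|
→ t2 |ff|ff|52|52|fe|91|89|9f|
→ t3 |ff|89|ff|51|52|e2|52|fe|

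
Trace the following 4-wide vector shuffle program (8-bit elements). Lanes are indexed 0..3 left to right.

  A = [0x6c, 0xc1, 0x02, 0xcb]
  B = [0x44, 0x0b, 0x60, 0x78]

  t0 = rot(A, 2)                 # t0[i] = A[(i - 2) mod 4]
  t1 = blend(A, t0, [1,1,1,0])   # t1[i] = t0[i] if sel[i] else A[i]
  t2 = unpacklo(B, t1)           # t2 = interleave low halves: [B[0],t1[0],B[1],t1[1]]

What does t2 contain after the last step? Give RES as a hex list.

RES = [0x44, 0x02, 0x0b, 0xcb]

→ t0 |02|cb|6c|c1|
→ t1 |02|cb|6c|cb|
→ t2 |44|02|0b|cb|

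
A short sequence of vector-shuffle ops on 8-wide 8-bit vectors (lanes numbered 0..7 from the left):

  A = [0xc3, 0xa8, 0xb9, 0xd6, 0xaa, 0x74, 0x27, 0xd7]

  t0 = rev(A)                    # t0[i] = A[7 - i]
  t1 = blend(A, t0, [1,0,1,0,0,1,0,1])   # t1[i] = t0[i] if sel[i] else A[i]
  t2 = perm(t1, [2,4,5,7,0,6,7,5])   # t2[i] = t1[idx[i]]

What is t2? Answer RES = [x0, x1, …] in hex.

RES = [0x74, 0xaa, 0xb9, 0xc3, 0xd7, 0x27, 0xc3, 0xb9]

→ t0 |d7|27|74|aa|d6|b9|a8|c3|
→ t1 |d7|a8|74|d6|aa|b9|27|c3|
→ t2 |74|aa|b9|c3|d7|27|c3|b9|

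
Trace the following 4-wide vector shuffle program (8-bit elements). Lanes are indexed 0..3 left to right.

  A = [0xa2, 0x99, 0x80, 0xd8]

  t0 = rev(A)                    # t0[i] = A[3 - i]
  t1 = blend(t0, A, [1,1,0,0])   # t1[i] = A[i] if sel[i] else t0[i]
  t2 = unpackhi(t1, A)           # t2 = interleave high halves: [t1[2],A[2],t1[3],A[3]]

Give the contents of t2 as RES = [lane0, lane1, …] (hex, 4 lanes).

RES = [0x99, 0x80, 0xa2, 0xd8]

  t0: d8 80 99 a2
  t1: a2 99 99 a2
  t2: 99 80 a2 d8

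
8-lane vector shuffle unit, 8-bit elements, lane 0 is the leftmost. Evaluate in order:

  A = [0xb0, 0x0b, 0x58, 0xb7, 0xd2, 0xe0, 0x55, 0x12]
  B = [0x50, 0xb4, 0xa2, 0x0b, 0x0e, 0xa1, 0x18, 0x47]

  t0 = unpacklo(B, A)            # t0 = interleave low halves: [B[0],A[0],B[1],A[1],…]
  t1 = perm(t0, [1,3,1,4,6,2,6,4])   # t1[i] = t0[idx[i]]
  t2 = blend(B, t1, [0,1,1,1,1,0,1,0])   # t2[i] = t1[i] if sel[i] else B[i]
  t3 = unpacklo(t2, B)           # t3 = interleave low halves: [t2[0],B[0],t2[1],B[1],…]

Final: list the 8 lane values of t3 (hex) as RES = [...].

RES = [0x50, 0x50, 0x0b, 0xb4, 0xb0, 0xa2, 0xa2, 0x0b]

t0 = [0x50, 0xb0, 0xb4, 0x0b, 0xa2, 0x58, 0x0b, 0xb7]
t1 = [0xb0, 0x0b, 0xb0, 0xa2, 0x0b, 0xb4, 0x0b, 0xa2]
t2 = [0x50, 0x0b, 0xb0, 0xa2, 0x0b, 0xa1, 0x0b, 0x47]
t3 = [0x50, 0x50, 0x0b, 0xb4, 0xb0, 0xa2, 0xa2, 0x0b]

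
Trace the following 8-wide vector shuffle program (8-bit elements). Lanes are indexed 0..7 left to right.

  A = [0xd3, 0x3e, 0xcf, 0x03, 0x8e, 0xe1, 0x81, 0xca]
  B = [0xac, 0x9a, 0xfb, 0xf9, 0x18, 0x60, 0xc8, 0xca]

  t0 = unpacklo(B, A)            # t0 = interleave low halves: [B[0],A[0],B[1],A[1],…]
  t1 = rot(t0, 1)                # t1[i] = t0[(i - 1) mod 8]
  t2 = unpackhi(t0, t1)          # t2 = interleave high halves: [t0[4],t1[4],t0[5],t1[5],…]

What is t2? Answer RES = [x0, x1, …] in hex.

RES = [0xfb, 0x3e, 0xcf, 0xfb, 0xf9, 0xcf, 0x03, 0xf9]

t0 = [0xac, 0xd3, 0x9a, 0x3e, 0xfb, 0xcf, 0xf9, 0x03]
t1 = [0x03, 0xac, 0xd3, 0x9a, 0x3e, 0xfb, 0xcf, 0xf9]
t2 = [0xfb, 0x3e, 0xcf, 0xfb, 0xf9, 0xcf, 0x03, 0xf9]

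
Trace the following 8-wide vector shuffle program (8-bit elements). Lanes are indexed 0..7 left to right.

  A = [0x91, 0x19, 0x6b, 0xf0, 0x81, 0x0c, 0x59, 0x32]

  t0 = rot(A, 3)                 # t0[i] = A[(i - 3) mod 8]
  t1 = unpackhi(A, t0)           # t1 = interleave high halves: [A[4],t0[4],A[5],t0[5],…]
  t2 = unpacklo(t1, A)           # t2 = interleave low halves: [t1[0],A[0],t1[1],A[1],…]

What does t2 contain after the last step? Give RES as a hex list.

RES = [ 0x81  0x91  0x19  0x19  0x0c  0x6b  0x6b  0xf0 ]

t0 = [0x0c, 0x59, 0x32, 0x91, 0x19, 0x6b, 0xf0, 0x81]
t1 = [0x81, 0x19, 0x0c, 0x6b, 0x59, 0xf0, 0x32, 0x81]
t2 = [0x81, 0x91, 0x19, 0x19, 0x0c, 0x6b, 0x6b, 0xf0]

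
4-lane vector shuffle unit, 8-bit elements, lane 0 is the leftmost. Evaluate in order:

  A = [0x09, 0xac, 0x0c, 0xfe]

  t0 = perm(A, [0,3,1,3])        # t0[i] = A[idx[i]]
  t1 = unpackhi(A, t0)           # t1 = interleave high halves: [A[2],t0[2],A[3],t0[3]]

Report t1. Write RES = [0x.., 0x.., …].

RES = [ 0x0c  0xac  0xfe  0xfe ]

  t0: 09 fe ac fe
  t1: 0c ac fe fe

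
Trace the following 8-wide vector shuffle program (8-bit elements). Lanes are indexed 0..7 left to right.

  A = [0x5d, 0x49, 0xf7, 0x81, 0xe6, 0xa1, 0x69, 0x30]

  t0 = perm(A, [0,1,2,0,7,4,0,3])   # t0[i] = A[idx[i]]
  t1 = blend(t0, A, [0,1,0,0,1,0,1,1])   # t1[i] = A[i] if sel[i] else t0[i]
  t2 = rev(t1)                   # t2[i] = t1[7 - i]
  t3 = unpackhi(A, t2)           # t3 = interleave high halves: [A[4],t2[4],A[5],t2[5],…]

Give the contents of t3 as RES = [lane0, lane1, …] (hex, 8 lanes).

  t0: 5d 49 f7 5d 30 e6 5d 81
  t1: 5d 49 f7 5d e6 e6 69 30
  t2: 30 69 e6 e6 5d f7 49 5d
  t3: e6 5d a1 f7 69 49 30 5d

RES = [0xe6, 0x5d, 0xa1, 0xf7, 0x69, 0x49, 0x30, 0x5d]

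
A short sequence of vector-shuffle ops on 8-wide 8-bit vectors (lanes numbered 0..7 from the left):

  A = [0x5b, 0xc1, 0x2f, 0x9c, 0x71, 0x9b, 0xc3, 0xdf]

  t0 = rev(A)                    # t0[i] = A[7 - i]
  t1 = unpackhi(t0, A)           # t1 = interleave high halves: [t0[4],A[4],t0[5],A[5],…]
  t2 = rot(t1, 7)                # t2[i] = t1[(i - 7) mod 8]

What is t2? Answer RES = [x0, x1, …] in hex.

t0 = [0xdf, 0xc3, 0x9b, 0x71, 0x9c, 0x2f, 0xc1, 0x5b]
t1 = [0x9c, 0x71, 0x2f, 0x9b, 0xc1, 0xc3, 0x5b, 0xdf]
t2 = [0x71, 0x2f, 0x9b, 0xc1, 0xc3, 0x5b, 0xdf, 0x9c]

RES = [0x71, 0x2f, 0x9b, 0xc1, 0xc3, 0x5b, 0xdf, 0x9c]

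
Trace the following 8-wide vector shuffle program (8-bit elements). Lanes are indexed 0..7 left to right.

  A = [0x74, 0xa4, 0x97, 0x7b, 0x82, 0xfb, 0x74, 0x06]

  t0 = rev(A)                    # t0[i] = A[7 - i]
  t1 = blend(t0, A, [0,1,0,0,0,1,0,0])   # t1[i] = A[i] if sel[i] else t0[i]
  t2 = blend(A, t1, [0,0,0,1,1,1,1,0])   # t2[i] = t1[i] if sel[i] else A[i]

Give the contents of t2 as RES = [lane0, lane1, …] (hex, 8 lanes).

RES = [0x74, 0xa4, 0x97, 0x82, 0x7b, 0xfb, 0xa4, 0x06]

t0 = [0x06, 0x74, 0xfb, 0x82, 0x7b, 0x97, 0xa4, 0x74]
t1 = [0x06, 0xa4, 0xfb, 0x82, 0x7b, 0xfb, 0xa4, 0x74]
t2 = [0x74, 0xa4, 0x97, 0x82, 0x7b, 0xfb, 0xa4, 0x06]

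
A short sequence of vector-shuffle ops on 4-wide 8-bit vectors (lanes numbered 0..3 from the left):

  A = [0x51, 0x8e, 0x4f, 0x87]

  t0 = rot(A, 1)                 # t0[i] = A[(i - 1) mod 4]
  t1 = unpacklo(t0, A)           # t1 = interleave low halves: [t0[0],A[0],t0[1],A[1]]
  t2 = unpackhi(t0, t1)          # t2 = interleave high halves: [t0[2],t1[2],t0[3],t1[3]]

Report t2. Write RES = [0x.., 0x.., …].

RES = [ 0x8e  0x51  0x4f  0x8e ]

→ t0 |87|51|8e|4f|
→ t1 |87|51|51|8e|
→ t2 |8e|51|4f|8e|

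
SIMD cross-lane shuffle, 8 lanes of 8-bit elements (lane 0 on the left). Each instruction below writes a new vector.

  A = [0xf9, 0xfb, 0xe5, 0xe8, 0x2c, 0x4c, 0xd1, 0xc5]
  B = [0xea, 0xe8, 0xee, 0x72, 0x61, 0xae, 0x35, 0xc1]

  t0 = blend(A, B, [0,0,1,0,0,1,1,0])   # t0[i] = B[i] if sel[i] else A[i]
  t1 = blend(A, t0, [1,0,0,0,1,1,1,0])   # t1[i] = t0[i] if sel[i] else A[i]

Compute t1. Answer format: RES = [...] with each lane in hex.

→ t0 |f9|fb|ee|e8|2c|ae|35|c5|
→ t1 |f9|fb|e5|e8|2c|ae|35|c5|

RES = [0xf9, 0xfb, 0xe5, 0xe8, 0x2c, 0xae, 0x35, 0xc5]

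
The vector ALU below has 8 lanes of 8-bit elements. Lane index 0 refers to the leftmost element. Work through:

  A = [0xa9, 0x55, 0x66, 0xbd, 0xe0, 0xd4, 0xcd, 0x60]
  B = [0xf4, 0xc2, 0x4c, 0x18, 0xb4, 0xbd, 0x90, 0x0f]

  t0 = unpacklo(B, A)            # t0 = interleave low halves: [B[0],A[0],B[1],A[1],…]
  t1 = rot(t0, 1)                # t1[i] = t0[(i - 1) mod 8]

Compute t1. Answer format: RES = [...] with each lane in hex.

RES = [ 0xbd  0xf4  0xa9  0xc2  0x55  0x4c  0x66  0x18 ]

→ t0 |f4|a9|c2|55|4c|66|18|bd|
→ t1 |bd|f4|a9|c2|55|4c|66|18|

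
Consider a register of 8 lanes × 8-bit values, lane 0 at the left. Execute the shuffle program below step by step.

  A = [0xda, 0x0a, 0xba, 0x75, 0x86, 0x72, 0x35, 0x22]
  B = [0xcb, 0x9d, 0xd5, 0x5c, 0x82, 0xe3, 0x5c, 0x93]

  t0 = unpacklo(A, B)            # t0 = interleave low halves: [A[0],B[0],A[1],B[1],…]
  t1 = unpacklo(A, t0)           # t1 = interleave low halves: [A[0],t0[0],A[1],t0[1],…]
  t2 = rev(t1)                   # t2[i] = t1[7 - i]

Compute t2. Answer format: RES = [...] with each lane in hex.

→ t0 |da|cb|0a|9d|ba|d5|75|5c|
→ t1 |da|da|0a|cb|ba|0a|75|9d|
→ t2 |9d|75|0a|ba|cb|0a|da|da|

RES = [ 0x9d  0x75  0x0a  0xba  0xcb  0x0a  0xda  0xda ]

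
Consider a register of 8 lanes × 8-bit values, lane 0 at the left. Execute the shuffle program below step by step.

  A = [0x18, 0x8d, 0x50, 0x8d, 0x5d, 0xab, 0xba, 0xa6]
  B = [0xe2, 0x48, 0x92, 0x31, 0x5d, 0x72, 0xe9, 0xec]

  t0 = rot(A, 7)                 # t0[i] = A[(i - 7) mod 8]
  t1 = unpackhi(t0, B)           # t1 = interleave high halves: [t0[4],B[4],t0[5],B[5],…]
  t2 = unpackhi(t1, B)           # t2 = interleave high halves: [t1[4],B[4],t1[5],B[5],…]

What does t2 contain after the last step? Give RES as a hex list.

  t0: 8d 50 8d 5d ab ba a6 18
  t1: ab 5d ba 72 a6 e9 18 ec
  t2: a6 5d e9 72 18 e9 ec ec

RES = [ 0xa6  0x5d  0xe9  0x72  0x18  0xe9  0xec  0xec ]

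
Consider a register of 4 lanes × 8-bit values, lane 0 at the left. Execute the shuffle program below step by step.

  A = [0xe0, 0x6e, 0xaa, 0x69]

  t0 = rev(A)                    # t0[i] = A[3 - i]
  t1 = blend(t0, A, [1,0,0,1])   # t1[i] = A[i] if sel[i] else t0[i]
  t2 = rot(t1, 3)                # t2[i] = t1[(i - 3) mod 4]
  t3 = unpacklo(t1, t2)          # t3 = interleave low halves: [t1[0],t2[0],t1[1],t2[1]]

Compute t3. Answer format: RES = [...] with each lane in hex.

→ t0 |69|aa|6e|e0|
→ t1 |e0|aa|6e|69|
→ t2 |aa|6e|69|e0|
→ t3 |e0|aa|aa|6e|

RES = [ 0xe0  0xaa  0xaa  0x6e ]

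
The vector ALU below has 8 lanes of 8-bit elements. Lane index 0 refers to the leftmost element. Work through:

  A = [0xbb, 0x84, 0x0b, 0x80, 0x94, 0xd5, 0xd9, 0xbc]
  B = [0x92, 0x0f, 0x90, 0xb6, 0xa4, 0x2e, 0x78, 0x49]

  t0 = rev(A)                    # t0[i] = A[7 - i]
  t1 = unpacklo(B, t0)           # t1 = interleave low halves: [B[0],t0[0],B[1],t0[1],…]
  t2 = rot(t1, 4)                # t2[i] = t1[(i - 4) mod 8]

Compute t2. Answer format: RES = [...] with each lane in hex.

t0 = [0xbc, 0xd9, 0xd5, 0x94, 0x80, 0x0b, 0x84, 0xbb]
t1 = [0x92, 0xbc, 0x0f, 0xd9, 0x90, 0xd5, 0xb6, 0x94]
t2 = [0x90, 0xd5, 0xb6, 0x94, 0x92, 0xbc, 0x0f, 0xd9]

RES = [0x90, 0xd5, 0xb6, 0x94, 0x92, 0xbc, 0x0f, 0xd9]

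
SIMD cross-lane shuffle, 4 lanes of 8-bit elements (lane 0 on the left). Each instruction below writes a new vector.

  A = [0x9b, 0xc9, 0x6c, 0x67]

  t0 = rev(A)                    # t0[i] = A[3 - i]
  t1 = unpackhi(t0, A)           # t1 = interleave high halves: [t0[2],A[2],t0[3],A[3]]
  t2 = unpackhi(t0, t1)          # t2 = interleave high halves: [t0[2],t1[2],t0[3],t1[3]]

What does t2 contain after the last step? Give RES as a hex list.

RES = [ 0xc9  0x9b  0x9b  0x67 ]

t0 = [0x67, 0x6c, 0xc9, 0x9b]
t1 = [0xc9, 0x6c, 0x9b, 0x67]
t2 = [0xc9, 0x9b, 0x9b, 0x67]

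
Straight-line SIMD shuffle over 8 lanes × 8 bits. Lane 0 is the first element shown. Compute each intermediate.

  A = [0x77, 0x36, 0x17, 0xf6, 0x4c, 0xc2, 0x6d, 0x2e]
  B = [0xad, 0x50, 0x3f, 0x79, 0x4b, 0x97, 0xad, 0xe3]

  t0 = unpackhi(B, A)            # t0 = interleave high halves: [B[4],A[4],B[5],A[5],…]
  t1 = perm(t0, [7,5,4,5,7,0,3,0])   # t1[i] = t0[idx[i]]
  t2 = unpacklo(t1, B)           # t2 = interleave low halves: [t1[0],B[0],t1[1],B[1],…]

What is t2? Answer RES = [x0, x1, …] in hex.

  t0: 4b 4c 97 c2 ad 6d e3 2e
  t1: 2e 6d ad 6d 2e 4b c2 4b
  t2: 2e ad 6d 50 ad 3f 6d 79

RES = [0x2e, 0xad, 0x6d, 0x50, 0xad, 0x3f, 0x6d, 0x79]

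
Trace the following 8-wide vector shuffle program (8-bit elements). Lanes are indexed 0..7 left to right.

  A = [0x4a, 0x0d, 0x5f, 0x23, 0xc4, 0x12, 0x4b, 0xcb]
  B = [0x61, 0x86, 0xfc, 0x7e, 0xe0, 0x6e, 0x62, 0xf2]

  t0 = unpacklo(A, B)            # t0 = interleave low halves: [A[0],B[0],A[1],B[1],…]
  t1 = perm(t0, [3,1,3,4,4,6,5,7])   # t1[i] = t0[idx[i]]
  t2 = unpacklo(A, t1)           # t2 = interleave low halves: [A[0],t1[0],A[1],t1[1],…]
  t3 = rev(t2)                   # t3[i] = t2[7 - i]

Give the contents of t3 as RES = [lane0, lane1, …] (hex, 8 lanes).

RES = [0x5f, 0x23, 0x86, 0x5f, 0x61, 0x0d, 0x86, 0x4a]

  t0: 4a 61 0d 86 5f fc 23 7e
  t1: 86 61 86 5f 5f 23 fc 7e
  t2: 4a 86 0d 61 5f 86 23 5f
  t3: 5f 23 86 5f 61 0d 86 4a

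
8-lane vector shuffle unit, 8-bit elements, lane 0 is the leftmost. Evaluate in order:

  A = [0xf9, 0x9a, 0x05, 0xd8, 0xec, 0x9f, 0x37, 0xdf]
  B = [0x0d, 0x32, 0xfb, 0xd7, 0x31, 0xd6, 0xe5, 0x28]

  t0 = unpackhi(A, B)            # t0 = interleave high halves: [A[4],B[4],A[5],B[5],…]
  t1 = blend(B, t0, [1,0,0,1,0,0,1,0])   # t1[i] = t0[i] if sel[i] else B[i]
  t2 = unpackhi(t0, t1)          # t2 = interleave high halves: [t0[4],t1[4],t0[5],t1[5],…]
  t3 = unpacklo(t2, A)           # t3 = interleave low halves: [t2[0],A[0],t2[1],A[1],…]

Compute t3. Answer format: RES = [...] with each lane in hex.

→ t0 |ec|31|9f|d6|37|e5|df|28|
→ t1 |ec|32|fb|d6|31|d6|df|28|
→ t2 |37|31|e5|d6|df|df|28|28|
→ t3 |37|f9|31|9a|e5|05|d6|d8|

RES = [ 0x37  0xf9  0x31  0x9a  0xe5  0x05  0xd6  0xd8 ]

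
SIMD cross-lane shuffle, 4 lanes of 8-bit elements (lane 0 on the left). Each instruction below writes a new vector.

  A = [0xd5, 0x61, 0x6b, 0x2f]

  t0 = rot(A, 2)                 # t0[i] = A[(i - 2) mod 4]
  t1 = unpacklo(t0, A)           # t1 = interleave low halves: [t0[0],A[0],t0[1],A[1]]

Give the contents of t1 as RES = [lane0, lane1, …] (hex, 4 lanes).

RES = [ 0x6b  0xd5  0x2f  0x61 ]

→ t0 |6b|2f|d5|61|
→ t1 |6b|d5|2f|61|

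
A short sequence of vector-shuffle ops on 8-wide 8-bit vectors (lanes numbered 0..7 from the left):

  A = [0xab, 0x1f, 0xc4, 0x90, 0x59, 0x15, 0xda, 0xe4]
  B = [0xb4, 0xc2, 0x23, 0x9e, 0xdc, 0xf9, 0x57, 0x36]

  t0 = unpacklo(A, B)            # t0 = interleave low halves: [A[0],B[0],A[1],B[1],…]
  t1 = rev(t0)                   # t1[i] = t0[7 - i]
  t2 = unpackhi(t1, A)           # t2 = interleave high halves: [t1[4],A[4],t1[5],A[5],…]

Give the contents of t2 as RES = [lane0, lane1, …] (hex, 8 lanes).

RES = [ 0xc2  0x59  0x1f  0x15  0xb4  0xda  0xab  0xe4 ]

→ t0 |ab|b4|1f|c2|c4|23|90|9e|
→ t1 |9e|90|23|c4|c2|1f|b4|ab|
→ t2 |c2|59|1f|15|b4|da|ab|e4|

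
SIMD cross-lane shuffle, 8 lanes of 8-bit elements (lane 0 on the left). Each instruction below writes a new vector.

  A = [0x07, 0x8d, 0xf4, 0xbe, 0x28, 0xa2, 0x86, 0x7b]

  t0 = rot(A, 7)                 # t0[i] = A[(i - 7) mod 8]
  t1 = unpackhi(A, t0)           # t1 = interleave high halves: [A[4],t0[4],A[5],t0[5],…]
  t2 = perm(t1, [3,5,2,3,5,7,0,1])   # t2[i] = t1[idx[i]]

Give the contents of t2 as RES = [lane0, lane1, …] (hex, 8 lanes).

RES = [0x86, 0x7b, 0xa2, 0x86, 0x7b, 0x07, 0x28, 0xa2]

t0 = [0x8d, 0xf4, 0xbe, 0x28, 0xa2, 0x86, 0x7b, 0x07]
t1 = [0x28, 0xa2, 0xa2, 0x86, 0x86, 0x7b, 0x7b, 0x07]
t2 = [0x86, 0x7b, 0xa2, 0x86, 0x7b, 0x07, 0x28, 0xa2]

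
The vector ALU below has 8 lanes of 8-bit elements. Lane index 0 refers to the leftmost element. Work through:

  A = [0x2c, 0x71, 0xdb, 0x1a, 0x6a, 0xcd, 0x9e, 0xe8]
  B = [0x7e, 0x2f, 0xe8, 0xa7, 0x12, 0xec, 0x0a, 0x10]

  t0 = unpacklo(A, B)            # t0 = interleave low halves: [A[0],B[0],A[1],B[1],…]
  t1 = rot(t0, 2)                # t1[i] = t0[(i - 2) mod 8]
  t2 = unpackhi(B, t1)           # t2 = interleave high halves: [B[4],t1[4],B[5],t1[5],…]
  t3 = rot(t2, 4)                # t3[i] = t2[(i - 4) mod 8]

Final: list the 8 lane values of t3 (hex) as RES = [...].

RES = [0x0a, 0xdb, 0x10, 0xe8, 0x12, 0x71, 0xec, 0x2f]

t0 = [0x2c, 0x7e, 0x71, 0x2f, 0xdb, 0xe8, 0x1a, 0xa7]
t1 = [0x1a, 0xa7, 0x2c, 0x7e, 0x71, 0x2f, 0xdb, 0xe8]
t2 = [0x12, 0x71, 0xec, 0x2f, 0x0a, 0xdb, 0x10, 0xe8]
t3 = [0x0a, 0xdb, 0x10, 0xe8, 0x12, 0x71, 0xec, 0x2f]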